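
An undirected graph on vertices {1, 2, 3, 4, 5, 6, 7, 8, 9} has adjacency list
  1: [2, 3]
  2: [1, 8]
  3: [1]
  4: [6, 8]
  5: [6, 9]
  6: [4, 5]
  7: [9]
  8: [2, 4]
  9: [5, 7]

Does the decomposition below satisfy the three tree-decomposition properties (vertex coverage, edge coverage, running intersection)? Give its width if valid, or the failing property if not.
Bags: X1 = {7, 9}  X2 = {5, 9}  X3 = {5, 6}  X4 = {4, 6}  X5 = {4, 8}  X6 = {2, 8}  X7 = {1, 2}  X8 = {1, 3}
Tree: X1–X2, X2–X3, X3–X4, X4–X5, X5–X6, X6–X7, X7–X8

Yes; width 1.

Checking the three conditions: (i) the bags cover all of {1, 2, 3, 4, 5, 6, 7, 8, 9}; (ii) for each edge, some bag contains both endpoints; (iii) the bags containing any fixed vertex form a subtree. All hold, so the decomposition is valid with width 2 − 1 = 1.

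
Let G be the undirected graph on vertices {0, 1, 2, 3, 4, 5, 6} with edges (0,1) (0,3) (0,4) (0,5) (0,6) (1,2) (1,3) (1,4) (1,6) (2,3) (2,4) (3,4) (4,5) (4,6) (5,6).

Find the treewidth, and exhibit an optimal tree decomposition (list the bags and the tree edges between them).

The largest bag has 4 vertices, giving width 3; this decomposition certifies tw(G) ≤ 3. Conversely, {0, 1, 3, 4} is a clique of size 4, and the vertices of any clique must share a bag in every tree decomposition; so some bag has ≥ 4 vertices and tw(G) ≥ 3. Hence tw(G) = 3 exactly.

Treewidth 3.
One such decomposition:
Bags: B1 = {0, 1, 3, 4}  B2 = {0, 1, 4, 6}  B3 = {0, 4, 5, 6}  B4 = {1, 2, 3, 4}
Tree: B1–B2, B2–B3, B1–B4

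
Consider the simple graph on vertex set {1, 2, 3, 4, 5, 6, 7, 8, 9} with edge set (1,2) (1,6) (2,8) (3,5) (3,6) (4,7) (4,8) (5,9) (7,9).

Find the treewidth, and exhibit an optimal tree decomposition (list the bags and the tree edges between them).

The largest bag has 3 vertices, giving width 2; this decomposition certifies tw(G) ≤ 2. Since 2–8–4–7–9–5–3–6–1–2 is a cycle in G, G is not acyclic. Forests are exactly the graphs of treewidth ≤ 1, so tw(G) ≥ 2. Combining the bounds, tw(G) = 2.

Treewidth 2.
One such decomposition:
Bags: B1 = {2, 4, 8}  B2 = {2, 4, 7}  B3 = {2, 7, 9}  B4 = {2, 5, 9}  B5 = {2, 3, 5}  B6 = {2, 3, 6}  B7 = {1, 2, 6}
Tree: B1–B2, B2–B3, B3–B4, B4–B5, B5–B6, B6–B7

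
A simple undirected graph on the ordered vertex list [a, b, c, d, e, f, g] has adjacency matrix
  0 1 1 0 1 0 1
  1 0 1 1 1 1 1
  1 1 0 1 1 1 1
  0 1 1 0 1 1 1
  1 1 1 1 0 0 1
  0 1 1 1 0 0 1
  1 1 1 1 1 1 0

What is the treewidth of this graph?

A width-4 tree decomposition is:
Bags: B1 = {a, b, c, e, g}  B2 = {b, c, d, e, g}  B3 = {b, c, d, f, g}
Tree: B1–B2, B2–B3
Each bag holds 5 vertices, so the decomposition has width 4, which upper-bounds the treewidth. On the other hand G contains the 5-clique {b, c, d, e, g}. A clique must lie in a single bag of any decomposition, so no decomposition can have width below 4. Therefore the treewidth is 4.

4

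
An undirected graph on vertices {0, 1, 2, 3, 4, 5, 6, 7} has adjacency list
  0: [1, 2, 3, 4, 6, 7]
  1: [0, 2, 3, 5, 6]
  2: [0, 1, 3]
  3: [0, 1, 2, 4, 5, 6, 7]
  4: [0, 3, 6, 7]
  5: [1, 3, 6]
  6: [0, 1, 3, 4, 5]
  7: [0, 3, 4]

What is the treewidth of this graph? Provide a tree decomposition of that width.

Treewidth 3.
Bags: B1 = {0, 3, 4, 6}  B2 = {0, 3, 4, 7}  B3 = {0, 1, 3, 6}  B4 = {1, 3, 5, 6}  B5 = {0, 1, 2, 3}
Tree: B1–B2, B1–B3, B3–B4, B3–B5

Every bag has size at most 4, so the width is 4 − 1 = 3 and tw(G) ≤ 3. Conversely, {0, 1, 2, 3} is a clique of size 4, and the vertices of any clique must share a bag in every tree decomposition; so some bag has ≥ 4 vertices and tw(G) ≥ 3. Hence tw(G) = 3 exactly.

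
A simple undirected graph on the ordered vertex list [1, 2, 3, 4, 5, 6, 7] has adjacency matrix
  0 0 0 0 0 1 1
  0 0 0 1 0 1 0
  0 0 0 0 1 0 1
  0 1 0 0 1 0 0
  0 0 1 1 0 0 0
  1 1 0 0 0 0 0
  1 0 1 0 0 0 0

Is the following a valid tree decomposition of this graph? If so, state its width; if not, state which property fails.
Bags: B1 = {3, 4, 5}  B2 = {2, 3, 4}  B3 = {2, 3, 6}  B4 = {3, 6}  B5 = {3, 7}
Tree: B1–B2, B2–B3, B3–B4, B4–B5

A tree decomposition must satisfy three properties: every vertex lies in some bag; for every edge, both endpoints lie together in some bag; and for every vertex, the bags containing it form a connected subtree. Here vertex 1 appears in no bag, so the decomposition is invalid.

No — vertex 1 appears in no bag.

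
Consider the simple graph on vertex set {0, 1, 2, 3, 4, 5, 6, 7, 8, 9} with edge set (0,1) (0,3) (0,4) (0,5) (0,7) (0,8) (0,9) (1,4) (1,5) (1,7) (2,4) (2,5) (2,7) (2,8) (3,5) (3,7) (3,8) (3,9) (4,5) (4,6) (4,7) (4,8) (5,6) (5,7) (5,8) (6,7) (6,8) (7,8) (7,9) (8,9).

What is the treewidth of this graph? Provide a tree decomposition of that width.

Treewidth 4.
One optimal decomposition is:
Bags: B1 = {2, 4, 5, 7, 8}  B2 = {0, 4, 5, 7, 8}  B3 = {0, 3, 5, 7, 8}  B4 = {0, 1, 4, 5, 7}  B5 = {0, 3, 7, 8, 9}  B6 = {4, 5, 6, 7, 8}
Tree: B1–B2, B2–B3, B2–B4, B3–B5, B2–B6

The largest bag has 5 vertices, giving width 4; this decomposition certifies tw(G) ≤ 4. Conversely, {0, 3, 7, 8, 9} is a clique of size 5, and the vertices of any clique must share a bag in every tree decomposition; so some bag has ≥ 5 vertices and tw(G) ≥ 4. Hence tw(G) = 4 exactly.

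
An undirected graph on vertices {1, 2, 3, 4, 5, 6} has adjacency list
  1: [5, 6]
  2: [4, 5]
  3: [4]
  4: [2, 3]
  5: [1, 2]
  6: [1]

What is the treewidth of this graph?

1

A width-1 tree decomposition is:
Bags: B1 = {3, 4}  B2 = {2, 4}  B3 = {2, 5}  B4 = {1, 5}  B5 = {1, 6}
Tree: B1–B2, B2–B3, B3–B4, B4–B5
The largest bag has 2 vertices, giving width 1; this decomposition certifies tw(G) ≤ 1. G has an edge, so its treewidth is at least 1. The upper and lower bounds meet at 1, so that is the treewidth.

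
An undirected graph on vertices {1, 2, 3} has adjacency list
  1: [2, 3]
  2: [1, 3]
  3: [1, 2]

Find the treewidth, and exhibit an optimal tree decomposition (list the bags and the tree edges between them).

Treewidth 2.
One optimal decomposition is:
Bags: B1 = {1, 2, 3}
Tree: (single bag)

A single bag containing all 3 vertices is trivially a valid decomposition of width 2. On the other hand G contains the 3-clique {1, 2, 3}. A clique must lie in a single bag of any decomposition, so no decomposition can have width below 2. The upper and lower bounds meet at 2, so that is the treewidth.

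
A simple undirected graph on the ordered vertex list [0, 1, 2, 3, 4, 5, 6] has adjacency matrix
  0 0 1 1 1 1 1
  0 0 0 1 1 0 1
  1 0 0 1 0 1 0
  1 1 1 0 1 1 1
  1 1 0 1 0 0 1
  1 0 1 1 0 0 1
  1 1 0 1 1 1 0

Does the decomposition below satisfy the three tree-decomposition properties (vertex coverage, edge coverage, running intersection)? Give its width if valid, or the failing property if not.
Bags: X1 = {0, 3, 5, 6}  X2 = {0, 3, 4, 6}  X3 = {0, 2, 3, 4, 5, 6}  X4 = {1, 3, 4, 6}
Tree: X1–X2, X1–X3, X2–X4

A tree decomposition must satisfy three properties: every vertex lies in some bag; for every edge, both endpoints lie together in some bag; and for every vertex, the bags containing it form a connected subtree. Here bags containing vertex 4 are not connected in the tree, so the decomposition is invalid.

No — bags containing vertex 4 are not connected in the tree.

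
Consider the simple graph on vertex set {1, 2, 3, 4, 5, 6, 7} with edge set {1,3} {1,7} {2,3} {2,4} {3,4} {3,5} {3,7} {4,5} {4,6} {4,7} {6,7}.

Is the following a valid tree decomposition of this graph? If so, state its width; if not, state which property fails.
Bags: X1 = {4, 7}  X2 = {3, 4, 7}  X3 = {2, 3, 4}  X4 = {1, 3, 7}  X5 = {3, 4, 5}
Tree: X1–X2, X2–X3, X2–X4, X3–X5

A tree decomposition must satisfy three properties: every vertex lies in some bag; for every edge, both endpoints lie together in some bag; and for every vertex, the bags containing it form a connected subtree. Here vertex 6 appears in no bag, so the decomposition is invalid.

No — vertex 6 appears in no bag.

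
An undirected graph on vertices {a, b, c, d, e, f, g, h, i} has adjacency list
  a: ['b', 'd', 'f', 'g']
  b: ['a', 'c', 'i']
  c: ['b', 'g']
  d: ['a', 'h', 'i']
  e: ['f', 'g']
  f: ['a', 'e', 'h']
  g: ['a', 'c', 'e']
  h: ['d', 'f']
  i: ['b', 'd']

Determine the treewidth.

3

A width-3 tree decomposition is:
Bags: B1 = {b, c, e, g}  B2 = {a, b, e, g}  B3 = {a, b, e, f}  B4 = {a, b, f, i}  B5 = {a, d, f, i}  B6 = {d, f, h, i}
Tree: B1–B2, B2–B3, B3–B4, B4–B5, B5–B6
Each bag holds 4 vertices, so the decomposition has width 3, which upper-bounds the treewidth. For the lower bound: the 4 vertex sets {c,e,g}, {b}, {a}, {d,f,h,i} are disjoint, each induces a connected subgraph, and every pair is joined by at least one edge of G. Contracting each set to a single vertex therefore yields K_{4} as a minor, and since treewidth is minor-monotone, tw(G) ≥ tw(K_{4}) = 3. Combining the bounds, tw(G) = 3.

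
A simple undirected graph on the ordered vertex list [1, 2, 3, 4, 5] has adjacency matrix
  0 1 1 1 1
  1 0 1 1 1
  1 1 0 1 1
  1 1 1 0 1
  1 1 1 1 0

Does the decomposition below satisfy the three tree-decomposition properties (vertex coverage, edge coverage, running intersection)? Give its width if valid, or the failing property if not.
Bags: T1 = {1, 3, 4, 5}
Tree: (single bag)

No — vertex 2 appears in no bag.

A tree decomposition must satisfy three properties: every vertex lies in some bag; for every edge, both endpoints lie together in some bag; and for every vertex, the bags containing it form a connected subtree. Here vertex 2 appears in no bag, so the decomposition is invalid.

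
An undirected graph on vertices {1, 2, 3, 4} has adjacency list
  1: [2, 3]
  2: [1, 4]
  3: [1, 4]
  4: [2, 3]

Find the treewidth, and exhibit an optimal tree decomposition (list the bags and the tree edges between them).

Treewidth 2.
Bags: B1 = {2, 3, 4}  B2 = {1, 2, 3}
Tree: B1–B2

Every bag has size at most 3, so the width is 3 − 1 = 2 and tw(G) ≤ 2. For the lower bound, G contains the cycle 2–4–3–1–2, so G is not a forest; only forests have treewidth ≤ 1, hence tw(G) ≥ 2. Combining the bounds, tw(G) = 2.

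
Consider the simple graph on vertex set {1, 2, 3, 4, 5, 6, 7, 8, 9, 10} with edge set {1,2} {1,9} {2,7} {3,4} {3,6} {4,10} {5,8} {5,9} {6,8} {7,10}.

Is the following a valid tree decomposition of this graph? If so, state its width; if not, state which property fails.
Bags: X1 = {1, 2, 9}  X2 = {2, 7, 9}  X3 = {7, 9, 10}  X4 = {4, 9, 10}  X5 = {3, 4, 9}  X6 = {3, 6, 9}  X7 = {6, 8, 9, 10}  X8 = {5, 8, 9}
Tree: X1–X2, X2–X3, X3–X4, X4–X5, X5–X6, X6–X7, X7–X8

No — bags containing vertex 10 are not connected in the tree.

A tree decomposition must satisfy three properties: every vertex lies in some bag; for every edge, both endpoints lie together in some bag; and for every vertex, the bags containing it form a connected subtree. Here bags containing vertex 10 are not connected in the tree, so the decomposition is invalid.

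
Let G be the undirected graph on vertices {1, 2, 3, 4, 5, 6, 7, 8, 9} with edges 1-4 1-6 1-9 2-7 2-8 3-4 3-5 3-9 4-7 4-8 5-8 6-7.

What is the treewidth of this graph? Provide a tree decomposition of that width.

Treewidth 3.
Bags: B1 = {1, 3, 6, 9}  B2 = {1, 3, 4, 6}  B3 = {3, 4, 6, 7}  B4 = {3, 4, 5, 7}  B5 = {4, 5, 7, 8}  B6 = {2, 5, 7, 8}
Tree: B1–B2, B2–B3, B3–B4, B4–B5, B5–B6

Each bag holds 4 vertices, so the decomposition has width 3, which upper-bounds the treewidth. For the lower bound: the 4 vertex sets {1,6,9}, {3}, {4}, {2,5,7,8} are disjoint, each induces a connected subgraph, and every pair is joined by at least one edge of G. Contracting each set to a single vertex therefore yields K_{4} as a minor, and since treewidth is minor-monotone, tw(G) ≥ tw(K_{4}) = 3. Hence tw(G) = 3 exactly.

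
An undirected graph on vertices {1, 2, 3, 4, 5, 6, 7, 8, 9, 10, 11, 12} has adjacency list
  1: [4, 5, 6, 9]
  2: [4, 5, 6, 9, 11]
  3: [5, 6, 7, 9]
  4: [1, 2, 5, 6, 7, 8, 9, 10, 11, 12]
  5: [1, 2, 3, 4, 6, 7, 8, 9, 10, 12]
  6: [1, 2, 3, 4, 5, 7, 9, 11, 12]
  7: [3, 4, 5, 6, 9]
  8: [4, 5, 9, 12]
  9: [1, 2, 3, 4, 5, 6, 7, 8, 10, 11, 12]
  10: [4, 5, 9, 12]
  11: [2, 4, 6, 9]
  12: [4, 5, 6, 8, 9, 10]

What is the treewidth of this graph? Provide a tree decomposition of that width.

Treewidth 4.
One optimal decomposition is:
Bags: B1 = {2, 4, 5, 6, 9}  B2 = {2, 4, 6, 9, 11}  B3 = {4, 5, 6, 7, 9}  B4 = {4, 5, 6, 9, 12}  B5 = {4, 5, 8, 9, 12}  B6 = {3, 5, 6, 7, 9}  B7 = {4, 5, 9, 10, 12}  B8 = {1, 4, 5, 6, 9}
Tree: B1–B2, B1–B3, B3–B4, B4–B5, B3–B6, B4–B7, B1–B8

The largest bag has 5 vertices, giving width 4; this decomposition certifies tw(G) ≤ 4. On the other hand G contains the 5-clique {3, 5, 6, 7, 9}. A clique must lie in a single bag of any decomposition, so no decomposition can have width below 4. Therefore the treewidth is 4.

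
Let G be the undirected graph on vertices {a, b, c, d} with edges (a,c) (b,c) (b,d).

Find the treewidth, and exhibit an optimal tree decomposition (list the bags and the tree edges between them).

The largest bag has 2 vertices, giving width 1; this decomposition certifies tw(G) ≤ 1. Any graph with an edge has treewidth ≥ 1, and G has the edge c–b. Combining the bounds, tw(G) = 1.

Treewidth 1.
Bags: B1 = {b, c}  B2 = {a, c}  B3 = {b, d}
Tree: B1–B2, B1–B3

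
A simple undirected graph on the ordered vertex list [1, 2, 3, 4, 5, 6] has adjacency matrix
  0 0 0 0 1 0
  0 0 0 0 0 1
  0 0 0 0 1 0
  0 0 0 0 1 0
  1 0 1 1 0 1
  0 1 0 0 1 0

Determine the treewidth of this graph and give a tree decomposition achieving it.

Treewidth 1.
Bags: B1 = {4, 5}  B2 = {1, 5}  B3 = {5, 6}  B4 = {2, 6}  B5 = {3, 5}
Tree: B1–B2, B1–B3, B3–B4, B3–B5

The largest bag has 2 vertices, giving width 1; this decomposition certifies tw(G) ≤ 1. Since G has at least one edge (e.g. 4–5), it is not an edgeless graph, so tw(G) ≥ 1. Therefore the treewidth is 1.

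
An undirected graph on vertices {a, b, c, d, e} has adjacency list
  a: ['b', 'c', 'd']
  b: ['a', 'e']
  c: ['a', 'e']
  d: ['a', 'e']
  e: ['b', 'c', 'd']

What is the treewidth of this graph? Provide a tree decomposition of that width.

Treewidth 2.
One such decomposition:
Bags: B1 = {a, c, e}  B2 = {a, d, e}  B3 = {a, b, e}
Tree: B1–B2, B2–B3

Every bag has size at most 3, so the width is 3 − 1 = 2 and tw(G) ≤ 2. The edges e–c–a–d–e form a cycle, so G is not a tree and its treewidth is at least 2. The upper and lower bounds meet at 2, so that is the treewidth.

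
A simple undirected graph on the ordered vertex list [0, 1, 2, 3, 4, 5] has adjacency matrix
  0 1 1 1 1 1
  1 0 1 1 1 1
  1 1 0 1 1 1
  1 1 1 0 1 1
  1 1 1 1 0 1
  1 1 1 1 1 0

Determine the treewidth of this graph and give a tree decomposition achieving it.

With just one bag of size 6, the width is 6 − 1 = 5, so tw(G) ≤ 5. On the other hand G contains the 6-clique {0, 1, 2, 3, 4, 5}. A clique must lie in a single bag of any decomposition, so no decomposition can have width below 5. Therefore the treewidth is 5.

Treewidth 5.
Bags: B1 = {0, 1, 2, 3, 4, 5}
Tree: (single bag)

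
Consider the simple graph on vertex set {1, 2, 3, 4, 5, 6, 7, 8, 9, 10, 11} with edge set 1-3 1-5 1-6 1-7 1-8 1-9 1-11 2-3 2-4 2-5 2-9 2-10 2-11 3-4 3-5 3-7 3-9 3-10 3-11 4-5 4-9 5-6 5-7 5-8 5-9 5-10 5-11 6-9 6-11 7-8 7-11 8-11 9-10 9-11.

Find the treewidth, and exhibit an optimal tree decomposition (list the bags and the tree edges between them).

Every bag has size at most 5, so the width is 5 − 1 = 4 and tw(G) ≤ 4. On the other hand G contains the 5-clique {1, 5, 7, 8, 11}. A clique must lie in a single bag of any decomposition, so no decomposition can have width below 4. Combining the bounds, tw(G) = 4.

Treewidth 4.
One optimal decomposition is:
Bags: B1 = {1, 3, 5, 9, 11}  B2 = {2, 3, 5, 9, 11}  B3 = {2, 3, 4, 5, 9}  B4 = {2, 3, 5, 9, 10}  B5 = {1, 3, 5, 7, 11}  B6 = {1, 5, 7, 8, 11}  B7 = {1, 5, 6, 9, 11}
Tree: B1–B2, B2–B3, B2–B4, B1–B5, B5–B6, B1–B7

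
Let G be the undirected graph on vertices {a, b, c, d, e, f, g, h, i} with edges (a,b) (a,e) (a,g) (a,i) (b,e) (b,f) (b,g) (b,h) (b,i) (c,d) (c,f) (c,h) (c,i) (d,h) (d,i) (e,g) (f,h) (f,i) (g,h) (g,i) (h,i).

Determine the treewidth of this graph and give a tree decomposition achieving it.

Treewidth 3.
One optimal decomposition is:
Bags: B1 = {b, f, h, i}  B2 = {b, g, h, i}  B3 = {a, b, g, i}  B4 = {a, b, e, g}  B5 = {c, f, h, i}  B6 = {c, d, h, i}
Tree: B1–B2, B2–B3, B3–B4, B1–B5, B5–B6

Each bag holds 4 vertices, so the decomposition has width 3, which upper-bounds the treewidth. On the other hand G contains the 4-clique {a, b, e, g}. A clique must lie in a single bag of any decomposition, so no decomposition can have width below 3. Combining the bounds, tw(G) = 3.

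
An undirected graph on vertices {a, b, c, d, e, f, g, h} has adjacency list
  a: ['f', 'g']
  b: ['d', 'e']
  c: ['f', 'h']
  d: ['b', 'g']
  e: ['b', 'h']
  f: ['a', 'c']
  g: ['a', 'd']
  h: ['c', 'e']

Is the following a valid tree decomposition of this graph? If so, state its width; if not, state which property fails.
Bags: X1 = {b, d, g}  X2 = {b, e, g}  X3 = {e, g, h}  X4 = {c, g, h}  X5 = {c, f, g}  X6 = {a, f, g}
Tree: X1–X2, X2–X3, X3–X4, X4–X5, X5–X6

Vertex coverage: the bags together contain {a, b, c, d, e, f, g, h}, the full vertex set. Edge coverage: each edge of G has both endpoints in at least one bag. Running intersection: for every vertex, the bags containing it form a connected subtree. All three properties hold, so this is a valid tree decomposition of width max|bag| − 1 = 2, and hence tw(G) ≤ 2.

Yes; width 2.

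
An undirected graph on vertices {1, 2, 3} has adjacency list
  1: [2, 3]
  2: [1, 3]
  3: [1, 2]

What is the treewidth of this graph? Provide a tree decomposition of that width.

With just one bag of size 3, the width is 3 − 1 = 2, so tw(G) ≤ 2. On the other hand G contains the 3-clique {1, 2, 3}. A clique must lie in a single bag of any decomposition, so no decomposition can have width below 2. Therefore the treewidth is 2.

Treewidth 2.
One such decomposition:
Bags: B1 = {1, 2, 3}
Tree: (single bag)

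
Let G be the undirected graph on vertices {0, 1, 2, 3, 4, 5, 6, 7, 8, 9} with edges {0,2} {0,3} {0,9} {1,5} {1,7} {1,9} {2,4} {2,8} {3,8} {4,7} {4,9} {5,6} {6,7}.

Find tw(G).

2

A width-2 tree decomposition is:
Bags: B1 = {2, 3, 8}  B2 = {0, 2, 3}  B3 = {0, 2, 4}  B4 = {0, 4, 9}  B5 = {4, 7, 9}  B6 = {1, 7, 9}  B7 = {1, 6, 7}  B8 = {1, 5, 6}
Tree: B1–B2, B2–B3, B3–B4, B4–B5, B5–B6, B6–B7, B7–B8
Each bag holds 3 vertices, so the decomposition has width 2, which upper-bounds the treewidth. Since 8–3–0–2–8 is a cycle in G, G is not acyclic. Forests are exactly the graphs of treewidth ≤ 1, so tw(G) ≥ 2. The upper and lower bounds meet at 2, so that is the treewidth.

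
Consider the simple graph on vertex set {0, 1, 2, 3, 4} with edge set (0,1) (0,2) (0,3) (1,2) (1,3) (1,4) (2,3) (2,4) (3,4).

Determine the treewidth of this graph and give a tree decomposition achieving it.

Treewidth 3.
One optimal decomposition is:
Bags: B1 = {1, 2, 3, 4}  B2 = {0, 1, 2, 3}
Tree: B1–B2

Every bag has size at most 4, so the width is 4 − 1 = 3 and tw(G) ≤ 3. For the lower bound, the 4 vertices {0, 1, 2, 3} are pairwise adjacent, and any tree decomposition puts a clique entirely inside one bag — forcing width ≥ 3. Therefore the treewidth is 3.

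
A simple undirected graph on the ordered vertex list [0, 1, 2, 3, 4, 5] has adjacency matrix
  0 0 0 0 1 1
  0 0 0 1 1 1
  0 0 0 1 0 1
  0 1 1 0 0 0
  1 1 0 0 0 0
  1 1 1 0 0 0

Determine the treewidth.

2

A width-2 tree decomposition is:
Bags: B1 = {0, 4, 5}  B2 = {1, 4, 5}  B3 = {1, 2, 5}  B4 = {1, 2, 3}
Tree: B1–B2, B2–B3, B3–B4
Each bag holds 3 vertices, so the decomposition has width 2, which upper-bounds the treewidth. For the lower bound, G contains the cycle 0–4–1–5–0, so G is not a forest; only forests have treewidth ≤ 1, hence tw(G) ≥ 2. Combining the bounds, tw(G) = 2.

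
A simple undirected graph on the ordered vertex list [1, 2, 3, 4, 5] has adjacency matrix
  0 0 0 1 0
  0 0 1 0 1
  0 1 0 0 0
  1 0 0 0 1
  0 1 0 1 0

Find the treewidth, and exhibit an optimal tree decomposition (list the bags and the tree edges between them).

Each bag holds 2 vertices, so the decomposition has width 1, which upper-bounds the treewidth. G has an edge, so its treewidth is at least 1. The upper and lower bounds meet at 1, so that is the treewidth.

Treewidth 1.
One optimal decomposition is:
Bags: B1 = {1, 4}  B2 = {4, 5}  B3 = {2, 5}  B4 = {2, 3}
Tree: B1–B2, B2–B3, B3–B4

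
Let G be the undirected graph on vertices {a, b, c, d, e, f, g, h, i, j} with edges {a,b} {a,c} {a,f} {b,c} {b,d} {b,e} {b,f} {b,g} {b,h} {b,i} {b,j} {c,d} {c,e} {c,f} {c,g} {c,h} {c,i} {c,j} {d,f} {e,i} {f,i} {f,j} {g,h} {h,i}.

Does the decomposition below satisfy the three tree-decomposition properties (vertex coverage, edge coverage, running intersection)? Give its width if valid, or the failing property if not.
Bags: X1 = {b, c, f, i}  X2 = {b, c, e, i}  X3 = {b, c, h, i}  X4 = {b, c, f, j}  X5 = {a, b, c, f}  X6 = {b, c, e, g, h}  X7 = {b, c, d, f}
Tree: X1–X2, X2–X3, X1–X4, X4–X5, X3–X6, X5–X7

A tree decomposition must satisfy three properties: every vertex lies in some bag; for every edge, both endpoints lie together in some bag; and for every vertex, the bags containing it form a connected subtree. Here bags containing vertex e are not connected in the tree, so the decomposition is invalid.

No — bags containing vertex e are not connected in the tree.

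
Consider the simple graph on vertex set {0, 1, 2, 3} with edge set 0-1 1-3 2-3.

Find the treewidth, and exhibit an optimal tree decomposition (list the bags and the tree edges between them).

Treewidth 1.
Bags: B1 = {0, 1}  B2 = {1, 3}  B3 = {2, 3}
Tree: B1–B2, B2–B3

Every bag has size at most 2, so the width is 2 − 1 = 1 and tw(G) ≤ 1. Since G has at least one edge (e.g. 0–1), it is not an edgeless graph, so tw(G) ≥ 1. Hence tw(G) = 1 exactly.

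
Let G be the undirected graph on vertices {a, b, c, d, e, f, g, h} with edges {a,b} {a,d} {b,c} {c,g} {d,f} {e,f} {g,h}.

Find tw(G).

1

A width-1 tree decomposition is:
Bags: B1 = {g, h}  B2 = {c, g}  B3 = {b, c}  B4 = {a, b}  B5 = {a, d}  B6 = {d, f}  B7 = {e, f}
Tree: B1–B2, B2–B3, B3–B4, B4–B5, B5–B6, B6–B7
The largest bag has 2 vertices, giving width 1; this decomposition certifies tw(G) ≤ 1. G has an edge, so its treewidth is at least 1. Combining the bounds, tw(G) = 1.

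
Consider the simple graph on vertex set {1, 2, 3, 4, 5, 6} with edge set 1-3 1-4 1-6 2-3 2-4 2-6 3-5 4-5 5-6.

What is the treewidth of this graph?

3

A width-3 tree decomposition is:
Bags: B1 = {1, 2, 5, 6}  B2 = {1, 2, 3, 5}  B3 = {1, 2, 4, 5}
Tree: B1–B2, B2–B3
The largest bag has 4 vertices, giving width 3; this decomposition certifies tw(G) ≤ 3. For the lower bound: the 4 vertex sets {5,6}, {2,3}, {1}, {4} are disjoint, each induces a connected subgraph, and every pair is joined by at least one edge of G. Contracting each set to a single vertex therefore yields K_{4} as a minor, and since treewidth is minor-monotone, tw(G) ≥ tw(K_{4}) = 3. Therefore the treewidth is 3.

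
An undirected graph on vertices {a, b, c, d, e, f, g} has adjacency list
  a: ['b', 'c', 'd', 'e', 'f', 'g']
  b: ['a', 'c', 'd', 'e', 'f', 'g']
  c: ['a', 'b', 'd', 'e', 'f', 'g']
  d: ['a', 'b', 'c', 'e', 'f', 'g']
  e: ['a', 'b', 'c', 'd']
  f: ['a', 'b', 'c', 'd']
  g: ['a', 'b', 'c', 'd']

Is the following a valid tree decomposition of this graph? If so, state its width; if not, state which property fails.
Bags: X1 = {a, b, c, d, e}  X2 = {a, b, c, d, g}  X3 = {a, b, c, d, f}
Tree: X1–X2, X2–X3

Vertex coverage: the bags together contain {a, b, c, d, e, f, g}, the full vertex set. Edge coverage: each edge of G has both endpoints in at least one bag. Running intersection: for every vertex, the bags containing it form a connected subtree. All three properties hold, so this is a valid tree decomposition of width max|bag| − 1 = 4, and hence tw(G) ≤ 4.

Yes; width 4.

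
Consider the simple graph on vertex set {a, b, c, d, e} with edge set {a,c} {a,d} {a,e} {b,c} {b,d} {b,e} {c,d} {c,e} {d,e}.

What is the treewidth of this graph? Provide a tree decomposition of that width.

Each bag holds 4 vertices, so the decomposition has width 3, which upper-bounds the treewidth. Conversely, {a, c, d, e} is a clique of size 4, and the vertices of any clique must share a bag in every tree decomposition; so some bag has ≥ 4 vertices and tw(G) ≥ 3. Combining the bounds, tw(G) = 3.

Treewidth 3.
One optimal decomposition is:
Bags: B1 = {a, c, d, e}  B2 = {b, c, d, e}
Tree: B1–B2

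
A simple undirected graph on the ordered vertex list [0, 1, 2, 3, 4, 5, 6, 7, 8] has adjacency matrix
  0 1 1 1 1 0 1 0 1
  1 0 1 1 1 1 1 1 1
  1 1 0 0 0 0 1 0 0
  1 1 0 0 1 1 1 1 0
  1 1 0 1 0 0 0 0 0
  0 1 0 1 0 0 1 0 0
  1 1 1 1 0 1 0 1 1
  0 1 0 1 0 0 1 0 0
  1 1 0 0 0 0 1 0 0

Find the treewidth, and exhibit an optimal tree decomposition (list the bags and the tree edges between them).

Treewidth 3.
One optimal decomposition is:
Bags: B1 = {0, 1, 3, 6}  B2 = {1, 3, 6, 7}  B3 = {0, 1, 3, 4}  B4 = {1, 3, 5, 6}  B5 = {0, 1, 2, 6}  B6 = {0, 1, 6, 8}
Tree: B1–B2, B1–B3, B2–B4, B1–B5, B5–B6

Each bag holds 4 vertices, so the decomposition has width 3, which upper-bounds the treewidth. Conversely, {0, 1, 3, 4} is a clique of size 4, and the vertices of any clique must share a bag in every tree decomposition; so some bag has ≥ 4 vertices and tw(G) ≥ 3. The upper and lower bounds meet at 3, so that is the treewidth.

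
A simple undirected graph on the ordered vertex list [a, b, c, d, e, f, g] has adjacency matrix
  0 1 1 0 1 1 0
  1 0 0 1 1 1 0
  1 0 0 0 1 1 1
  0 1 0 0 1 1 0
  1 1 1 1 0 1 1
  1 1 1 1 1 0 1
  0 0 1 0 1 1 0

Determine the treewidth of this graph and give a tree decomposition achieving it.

Each bag holds 4 vertices, so the decomposition has width 3, which upper-bounds the treewidth. Conversely, {c, e, f, g} is a clique of size 4, and the vertices of any clique must share a bag in every tree decomposition; so some bag has ≥ 4 vertices and tw(G) ≥ 3. Therefore the treewidth is 3.

Treewidth 3.
Bags: B1 = {a, b, e, f}  B2 = {a, c, e, f}  B3 = {b, d, e, f}  B4 = {c, e, f, g}
Tree: B1–B2, B1–B3, B2–B4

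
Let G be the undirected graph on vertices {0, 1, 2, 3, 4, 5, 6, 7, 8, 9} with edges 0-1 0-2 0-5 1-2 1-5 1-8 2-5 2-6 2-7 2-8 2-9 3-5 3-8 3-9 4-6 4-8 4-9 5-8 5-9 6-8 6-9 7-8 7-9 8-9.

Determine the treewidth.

A width-3 tree decomposition is:
Bags: B1 = {2, 5, 8, 9}  B2 = {1, 2, 5, 8}  B3 = {2, 6, 8, 9}  B4 = {3, 5, 8, 9}  B5 = {4, 6, 8, 9}  B6 = {0, 1, 2, 5}  B7 = {2, 7, 8, 9}
Tree: B1–B2, B1–B3, B1–B4, B3–B5, B2–B6, B3–B7
Each bag holds 4 vertices, so the decomposition has width 3, which upper-bounds the treewidth. For the lower bound, the 4 vertices {0, 1, 2, 5} are pairwise adjacent, and any tree decomposition puts a clique entirely inside one bag — forcing width ≥ 3. Therefore the treewidth is 3.

3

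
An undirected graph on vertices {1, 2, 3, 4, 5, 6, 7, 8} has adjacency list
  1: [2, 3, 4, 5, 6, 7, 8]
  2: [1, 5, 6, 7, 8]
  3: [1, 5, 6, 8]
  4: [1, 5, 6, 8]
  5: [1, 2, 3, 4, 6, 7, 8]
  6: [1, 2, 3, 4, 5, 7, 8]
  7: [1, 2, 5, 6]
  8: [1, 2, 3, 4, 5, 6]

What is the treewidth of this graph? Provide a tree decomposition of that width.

The largest bag has 5 vertices, giving width 4; this decomposition certifies tw(G) ≤ 4. For the lower bound, the 5 vertices {1, 2, 5, 6, 8} are pairwise adjacent, and any tree decomposition puts a clique entirely inside one bag — forcing width ≥ 4. The upper and lower bounds meet at 4, so that is the treewidth.

Treewidth 4.
One optimal decomposition is:
Bags: B1 = {1, 2, 5, 6, 8}  B2 = {1, 3, 5, 6, 8}  B3 = {1, 4, 5, 6, 8}  B4 = {1, 2, 5, 6, 7}
Tree: B1–B2, B1–B3, B1–B4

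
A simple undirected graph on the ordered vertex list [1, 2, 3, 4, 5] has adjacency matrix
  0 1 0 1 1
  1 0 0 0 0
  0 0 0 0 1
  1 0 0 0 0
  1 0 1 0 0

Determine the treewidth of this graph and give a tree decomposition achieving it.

Treewidth 1.
One such decomposition:
Bags: B1 = {3, 5}  B2 = {1, 5}  B3 = {1, 2}  B4 = {1, 4}
Tree: B1–B2, B2–B3, B3–B4

Each bag holds 2 vertices, so the decomposition has width 1, which upper-bounds the treewidth. G has an edge, so its treewidth is at least 1. Combining the bounds, tw(G) = 1.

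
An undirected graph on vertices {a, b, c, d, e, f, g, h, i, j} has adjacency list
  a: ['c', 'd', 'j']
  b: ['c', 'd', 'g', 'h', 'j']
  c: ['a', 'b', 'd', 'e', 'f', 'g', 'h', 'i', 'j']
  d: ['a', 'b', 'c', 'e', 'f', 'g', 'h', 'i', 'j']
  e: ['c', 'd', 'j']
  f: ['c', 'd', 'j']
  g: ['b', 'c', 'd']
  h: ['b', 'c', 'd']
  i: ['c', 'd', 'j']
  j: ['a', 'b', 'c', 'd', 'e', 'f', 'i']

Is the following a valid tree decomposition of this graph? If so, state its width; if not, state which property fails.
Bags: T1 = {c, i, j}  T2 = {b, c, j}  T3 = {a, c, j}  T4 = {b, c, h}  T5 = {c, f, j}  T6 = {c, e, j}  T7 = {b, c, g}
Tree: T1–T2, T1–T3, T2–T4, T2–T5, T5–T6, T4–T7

A tree decomposition must satisfy three properties: every vertex lies in some bag; for every edge, both endpoints lie together in some bag; and for every vertex, the bags containing it form a connected subtree. Here vertex d appears in no bag, so the decomposition is invalid.

No — vertex d appears in no bag.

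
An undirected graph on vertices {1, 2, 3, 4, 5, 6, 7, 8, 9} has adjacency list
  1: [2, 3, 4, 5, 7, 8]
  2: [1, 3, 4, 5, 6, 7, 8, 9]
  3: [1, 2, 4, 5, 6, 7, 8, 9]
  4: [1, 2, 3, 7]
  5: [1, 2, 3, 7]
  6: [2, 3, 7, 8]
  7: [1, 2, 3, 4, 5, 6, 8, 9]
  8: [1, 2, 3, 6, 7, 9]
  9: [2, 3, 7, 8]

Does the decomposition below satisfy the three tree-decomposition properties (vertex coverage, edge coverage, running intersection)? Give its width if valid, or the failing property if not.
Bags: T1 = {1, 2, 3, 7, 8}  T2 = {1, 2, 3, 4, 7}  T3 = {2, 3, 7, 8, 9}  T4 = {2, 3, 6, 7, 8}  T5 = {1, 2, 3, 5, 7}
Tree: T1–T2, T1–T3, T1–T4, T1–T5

Yes; width 4.

Checking the three conditions: (i) the bags cover all of {1, 2, 3, 4, 5, 6, 7, 8, 9}; (ii) for each edge, some bag contains both endpoints; (iii) the bags containing any fixed vertex form a subtree. All hold, so the decomposition is valid with width 5 − 1 = 4.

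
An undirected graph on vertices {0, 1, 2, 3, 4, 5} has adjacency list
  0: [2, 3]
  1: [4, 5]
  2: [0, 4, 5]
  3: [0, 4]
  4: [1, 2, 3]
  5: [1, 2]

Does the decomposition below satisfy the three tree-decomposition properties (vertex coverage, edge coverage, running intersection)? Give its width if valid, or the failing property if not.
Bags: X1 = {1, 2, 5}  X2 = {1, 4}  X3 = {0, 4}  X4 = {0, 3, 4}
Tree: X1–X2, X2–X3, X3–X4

No — edge (2,4) lies in no bag.

A tree decomposition must satisfy three properties: every vertex lies in some bag; for every edge, both endpoints lie together in some bag; and for every vertex, the bags containing it form a connected subtree. Here edge (2,4) lies in no bag, so the decomposition is invalid.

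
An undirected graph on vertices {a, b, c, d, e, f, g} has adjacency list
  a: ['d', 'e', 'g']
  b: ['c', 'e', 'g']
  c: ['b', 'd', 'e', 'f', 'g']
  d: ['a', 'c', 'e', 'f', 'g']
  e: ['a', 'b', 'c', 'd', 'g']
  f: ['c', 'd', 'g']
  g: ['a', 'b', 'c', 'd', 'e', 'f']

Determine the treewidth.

3

A width-3 tree decomposition is:
Bags: B1 = {c, d, e, g}  B2 = {c, d, f, g}  B3 = {b, c, e, g}  B4 = {a, d, e, g}
Tree: B1–B2, B1–B3, B1–B4
The largest bag has 4 vertices, giving width 3; this decomposition certifies tw(G) ≤ 3. Conversely, {c, d, e, g} is a clique of size 4, and the vertices of any clique must share a bag in every tree decomposition; so some bag has ≥ 4 vertices and tw(G) ≥ 3. Therefore the treewidth is 3.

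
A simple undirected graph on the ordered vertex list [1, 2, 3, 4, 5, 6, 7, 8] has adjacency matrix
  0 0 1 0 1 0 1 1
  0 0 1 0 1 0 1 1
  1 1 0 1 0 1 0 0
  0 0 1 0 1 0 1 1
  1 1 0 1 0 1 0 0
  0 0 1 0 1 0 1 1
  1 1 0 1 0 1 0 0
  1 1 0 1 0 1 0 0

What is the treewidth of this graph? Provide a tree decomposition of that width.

Treewidth 4.
One such decomposition:
Bags: B1 = {1, 2, 4, 6, 7}  B2 = {1, 2, 4, 5, 6}  B3 = {1, 2, 3, 4, 6}  B4 = {1, 2, 4, 6, 8}
Tree: B1–B2, B2–B3, B3–B4

Each bag holds 5 vertices, so the decomposition has width 4, which upper-bounds the treewidth. For the lower bound: the 5 vertex sets {2,7}, {5,6}, {3,4}, {1}, {8} are disjoint, each induces a connected subgraph, and every pair is joined by at least one edge of G. Contracting each set to a single vertex therefore yields K_{5} as a minor, and since treewidth is minor-monotone, tw(G) ≥ tw(K_{5}) = 4. Combining the bounds, tw(G) = 4.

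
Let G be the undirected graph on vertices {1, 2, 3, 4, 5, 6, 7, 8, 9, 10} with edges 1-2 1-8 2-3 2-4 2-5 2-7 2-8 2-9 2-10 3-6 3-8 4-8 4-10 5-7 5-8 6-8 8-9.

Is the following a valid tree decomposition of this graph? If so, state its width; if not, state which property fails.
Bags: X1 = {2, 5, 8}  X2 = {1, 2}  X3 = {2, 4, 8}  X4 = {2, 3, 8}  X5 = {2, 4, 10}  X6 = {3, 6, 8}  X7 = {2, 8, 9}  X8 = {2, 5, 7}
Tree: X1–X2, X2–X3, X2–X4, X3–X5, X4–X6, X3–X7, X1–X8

No — edge (8,1) lies in no bag.

A tree decomposition must satisfy three properties: every vertex lies in some bag; for every edge, both endpoints lie together in some bag; and for every vertex, the bags containing it form a connected subtree. Here edge (8,1) lies in no bag, so the decomposition is invalid.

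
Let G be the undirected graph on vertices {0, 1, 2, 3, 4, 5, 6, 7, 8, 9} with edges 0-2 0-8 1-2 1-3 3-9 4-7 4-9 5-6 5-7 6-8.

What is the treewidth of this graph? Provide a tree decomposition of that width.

Each bag holds 3 vertices, so the decomposition has width 2, which upper-bounds the treewidth. Since 9–3–1–2–0–8–6–5–7–4–9 is a cycle in G, G is not acyclic. Forests are exactly the graphs of treewidth ≤ 1, so tw(G) ≥ 2. Combining the bounds, tw(G) = 2.

Treewidth 2.
One optimal decomposition is:
Bags: B1 = {1, 3, 9}  B2 = {1, 2, 9}  B3 = {0, 2, 9}  B4 = {0, 8, 9}  B5 = {6, 8, 9}  B6 = {5, 6, 9}  B7 = {5, 7, 9}  B8 = {4, 7, 9}
Tree: B1–B2, B2–B3, B3–B4, B4–B5, B5–B6, B6–B7, B7–B8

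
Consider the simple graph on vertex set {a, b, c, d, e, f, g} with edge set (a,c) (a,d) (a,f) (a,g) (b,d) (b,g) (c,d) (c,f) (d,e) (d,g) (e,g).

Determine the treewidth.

A width-2 tree decomposition is:
Bags: B1 = {a, c, f}  B2 = {a, c, d}  B3 = {a, d, g}  B4 = {d, e, g}  B5 = {b, d, g}
Tree: B1–B2, B2–B3, B3–B4, B3–B5
Every bag has size at most 3, so the width is 3 − 1 = 2 and tw(G) ≤ 2. For the lower bound, the 3 vertices {d, e, g} are pairwise adjacent, and any tree decomposition puts a clique entirely inside one bag — forcing width ≥ 2. The upper and lower bounds meet at 2, so that is the treewidth.

2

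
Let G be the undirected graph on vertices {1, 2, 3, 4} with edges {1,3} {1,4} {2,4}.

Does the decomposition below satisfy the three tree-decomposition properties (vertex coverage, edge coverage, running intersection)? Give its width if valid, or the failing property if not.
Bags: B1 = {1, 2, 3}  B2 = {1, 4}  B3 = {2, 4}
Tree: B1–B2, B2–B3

No — bags containing vertex 2 are not connected in the tree.

A tree decomposition must satisfy three properties: every vertex lies in some bag; for every edge, both endpoints lie together in some bag; and for every vertex, the bags containing it form a connected subtree. Here bags containing vertex 2 are not connected in the tree, so the decomposition is invalid.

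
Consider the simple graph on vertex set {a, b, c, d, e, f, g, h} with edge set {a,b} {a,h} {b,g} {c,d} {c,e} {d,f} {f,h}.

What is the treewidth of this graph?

A width-1 tree decomposition is:
Bags: B1 = {b, g}  B2 = {a, b}  B3 = {a, h}  B4 = {f, h}  B5 = {d, f}  B6 = {c, d}  B7 = {c, e}
Tree: B1–B2, B2–B3, B3–B4, B4–B5, B5–B6, B6–B7
Each bag holds 2 vertices, so the decomposition has width 1, which upper-bounds the treewidth. G has an edge, so its treewidth is at least 1. The upper and lower bounds meet at 1, so that is the treewidth.

1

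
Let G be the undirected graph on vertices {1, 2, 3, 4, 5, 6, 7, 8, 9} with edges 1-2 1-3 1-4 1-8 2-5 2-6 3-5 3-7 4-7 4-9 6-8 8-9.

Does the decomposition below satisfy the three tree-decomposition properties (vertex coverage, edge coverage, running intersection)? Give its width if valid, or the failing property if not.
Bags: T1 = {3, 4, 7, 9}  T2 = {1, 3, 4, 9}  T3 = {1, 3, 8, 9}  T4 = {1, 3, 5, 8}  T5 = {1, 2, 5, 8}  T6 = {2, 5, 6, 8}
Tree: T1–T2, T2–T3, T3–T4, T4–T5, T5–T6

Vertex coverage: the bags together contain {1, 2, 3, 4, 5, 6, 7, 8, 9}, the full vertex set. Edge coverage: each edge of G has both endpoints in at least one bag. Running intersection: for every vertex, the bags containing it form a connected subtree. All three properties hold, so this is a valid tree decomposition of width max|bag| − 1 = 3, and hence tw(G) ≤ 3.

Yes; width 3.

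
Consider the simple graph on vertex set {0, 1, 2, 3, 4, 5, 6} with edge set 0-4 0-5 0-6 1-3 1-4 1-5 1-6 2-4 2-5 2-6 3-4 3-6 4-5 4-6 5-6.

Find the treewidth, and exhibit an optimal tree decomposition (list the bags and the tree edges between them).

Treewidth 3.
One such decomposition:
Bags: B1 = {0, 4, 5, 6}  B2 = {1, 4, 5, 6}  B3 = {2, 4, 5, 6}  B4 = {1, 3, 4, 6}
Tree: B1–B2, B1–B3, B2–B4

Every bag has size at most 4, so the width is 4 − 1 = 3 and tw(G) ≤ 3. On the other hand G contains the 4-clique {1, 3, 4, 6}. A clique must lie in a single bag of any decomposition, so no decomposition can have width below 3. Hence tw(G) = 3 exactly.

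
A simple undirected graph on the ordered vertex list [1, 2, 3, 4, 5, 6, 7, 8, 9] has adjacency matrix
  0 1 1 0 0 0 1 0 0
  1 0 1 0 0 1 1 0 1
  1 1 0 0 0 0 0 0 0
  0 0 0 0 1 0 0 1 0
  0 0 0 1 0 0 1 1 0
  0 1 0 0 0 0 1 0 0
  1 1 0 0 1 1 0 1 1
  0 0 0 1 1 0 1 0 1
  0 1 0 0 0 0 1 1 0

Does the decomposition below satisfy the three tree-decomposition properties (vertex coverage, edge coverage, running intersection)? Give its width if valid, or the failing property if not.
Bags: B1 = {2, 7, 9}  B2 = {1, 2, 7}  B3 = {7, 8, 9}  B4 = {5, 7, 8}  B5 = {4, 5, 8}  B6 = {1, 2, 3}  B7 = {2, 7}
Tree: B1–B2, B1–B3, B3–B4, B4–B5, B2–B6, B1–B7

No — vertex 6 appears in no bag.

A tree decomposition must satisfy three properties: every vertex lies in some bag; for every edge, both endpoints lie together in some bag; and for every vertex, the bags containing it form a connected subtree. Here vertex 6 appears in no bag, so the decomposition is invalid.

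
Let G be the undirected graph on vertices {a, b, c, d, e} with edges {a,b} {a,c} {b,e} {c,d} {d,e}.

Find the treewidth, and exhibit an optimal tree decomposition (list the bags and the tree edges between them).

Each bag holds 3 vertices, so the decomposition has width 2, which upper-bounds the treewidth. The edges c–a–b–e–d–c form a cycle, so G is not a tree and its treewidth is at least 2. The upper and lower bounds meet at 2, so that is the treewidth.

Treewidth 2.
Bags: B1 = {a, b, c}  B2 = {b, c, e}  B3 = {c, d, e}
Tree: B1–B2, B2–B3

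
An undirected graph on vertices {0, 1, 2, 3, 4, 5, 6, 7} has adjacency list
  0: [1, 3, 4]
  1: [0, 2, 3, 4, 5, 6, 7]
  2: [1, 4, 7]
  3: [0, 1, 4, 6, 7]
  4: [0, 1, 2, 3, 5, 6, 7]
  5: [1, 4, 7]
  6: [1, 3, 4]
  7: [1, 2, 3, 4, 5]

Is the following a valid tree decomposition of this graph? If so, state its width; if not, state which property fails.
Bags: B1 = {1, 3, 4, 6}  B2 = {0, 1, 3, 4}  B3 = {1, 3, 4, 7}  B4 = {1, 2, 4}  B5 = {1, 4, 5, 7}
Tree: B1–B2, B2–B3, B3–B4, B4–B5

No — edge (7,2) lies in no bag.

A tree decomposition must satisfy three properties: every vertex lies in some bag; for every edge, both endpoints lie together in some bag; and for every vertex, the bags containing it form a connected subtree. Here edge (7,2) lies in no bag, so the decomposition is invalid.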